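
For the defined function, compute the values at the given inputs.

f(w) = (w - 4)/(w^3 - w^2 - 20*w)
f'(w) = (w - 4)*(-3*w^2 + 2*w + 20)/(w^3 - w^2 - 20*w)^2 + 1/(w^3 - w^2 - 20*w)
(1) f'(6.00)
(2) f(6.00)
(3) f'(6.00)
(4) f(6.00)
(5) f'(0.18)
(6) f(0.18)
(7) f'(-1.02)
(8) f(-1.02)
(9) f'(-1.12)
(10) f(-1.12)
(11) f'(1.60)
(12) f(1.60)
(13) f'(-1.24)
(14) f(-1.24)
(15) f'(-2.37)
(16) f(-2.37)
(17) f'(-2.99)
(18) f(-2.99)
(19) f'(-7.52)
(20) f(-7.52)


(1) = -0.03
(2) = 0.03
(3) = -0.03
(4) = 0.03
(5) = -6.16
(6) = 1.05
(7) = -0.17
(8) = -0.27
(9) = -0.13
(10) = -0.26
(11) = -0.07
(12) = 0.08
(13) = -0.10
(14) = -0.25
(15) = 0.05
(16) = -0.22
(17) = 0.20
(18) = -0.29
(19) = 0.01
(20) = 0.03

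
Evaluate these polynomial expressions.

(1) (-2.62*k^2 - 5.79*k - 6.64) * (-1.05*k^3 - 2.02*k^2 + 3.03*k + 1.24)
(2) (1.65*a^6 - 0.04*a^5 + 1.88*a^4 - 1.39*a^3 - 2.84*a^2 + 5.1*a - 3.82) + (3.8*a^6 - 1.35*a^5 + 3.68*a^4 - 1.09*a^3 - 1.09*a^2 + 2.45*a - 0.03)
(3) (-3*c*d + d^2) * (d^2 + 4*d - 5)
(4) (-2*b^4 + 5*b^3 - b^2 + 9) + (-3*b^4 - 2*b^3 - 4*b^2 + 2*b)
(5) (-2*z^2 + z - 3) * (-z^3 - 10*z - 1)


(1) = 2.751*k^5 + 11.3719*k^4 + 10.7292*k^3 - 7.3797*k^2 - 27.2988*k - 8.2336
(2) = 5.45*a^6 - 1.39*a^5 + 5.56*a^4 - 2.48*a^3 - 3.93*a^2 + 7.55*a - 3.85
(3) = -3*c*d^3 - 12*c*d^2 + 15*c*d + d^4 + 4*d^3 - 5*d^2
(4) = -5*b^4 + 3*b^3 - 5*b^2 + 2*b + 9
(5) = 2*z^5 - z^4 + 23*z^3 - 8*z^2 + 29*z + 3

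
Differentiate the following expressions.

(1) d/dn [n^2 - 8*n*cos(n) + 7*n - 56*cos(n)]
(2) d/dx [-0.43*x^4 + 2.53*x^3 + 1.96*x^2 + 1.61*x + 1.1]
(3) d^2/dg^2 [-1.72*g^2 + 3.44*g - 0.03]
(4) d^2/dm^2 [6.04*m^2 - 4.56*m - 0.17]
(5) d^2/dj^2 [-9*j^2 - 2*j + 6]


(1) = 8*n*sin(n) + 2*n + 56*sin(n) - 8*cos(n) + 7
(2) = -1.72*x^3 + 7.59*x^2 + 3.92*x + 1.61
(3) = -3.44000000000000
(4) = 12.0800000000000
(5) = -18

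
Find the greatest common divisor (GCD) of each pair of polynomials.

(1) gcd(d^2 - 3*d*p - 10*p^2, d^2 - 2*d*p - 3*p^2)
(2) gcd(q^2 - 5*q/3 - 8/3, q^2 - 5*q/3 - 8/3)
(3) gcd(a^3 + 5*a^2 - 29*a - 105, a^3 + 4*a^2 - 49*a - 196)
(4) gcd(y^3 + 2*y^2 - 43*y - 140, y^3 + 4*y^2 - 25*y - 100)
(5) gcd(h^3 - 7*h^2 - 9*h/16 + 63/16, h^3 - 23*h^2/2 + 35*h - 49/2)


(1) = 1
(2) = gcd((q - 8/3)*(q + 1), (q - 8/3)*(q + 1)) = q^2 - 5*q/3 - 8/3
(3) = gcd((a - 5)*(a + 3)*(a + 7), (a - 7)*(a + 4)*(a + 7)) = a + 7
(4) = y^2 + 9*y + 20
(5) = h - 7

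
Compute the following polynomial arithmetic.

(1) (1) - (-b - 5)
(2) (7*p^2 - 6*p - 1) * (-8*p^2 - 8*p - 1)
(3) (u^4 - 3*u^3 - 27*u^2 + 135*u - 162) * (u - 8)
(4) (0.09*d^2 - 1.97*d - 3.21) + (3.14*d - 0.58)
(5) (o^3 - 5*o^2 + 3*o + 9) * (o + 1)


(1) = b + 6
(2) = -56*p^4 - 8*p^3 + 49*p^2 + 14*p + 1
(3) = u^5 - 11*u^4 - 3*u^3 + 351*u^2 - 1242*u + 1296
(4) = 0.09*d^2 + 1.17*d - 3.79
(5) = o^4 - 4*o^3 - 2*o^2 + 12*o + 9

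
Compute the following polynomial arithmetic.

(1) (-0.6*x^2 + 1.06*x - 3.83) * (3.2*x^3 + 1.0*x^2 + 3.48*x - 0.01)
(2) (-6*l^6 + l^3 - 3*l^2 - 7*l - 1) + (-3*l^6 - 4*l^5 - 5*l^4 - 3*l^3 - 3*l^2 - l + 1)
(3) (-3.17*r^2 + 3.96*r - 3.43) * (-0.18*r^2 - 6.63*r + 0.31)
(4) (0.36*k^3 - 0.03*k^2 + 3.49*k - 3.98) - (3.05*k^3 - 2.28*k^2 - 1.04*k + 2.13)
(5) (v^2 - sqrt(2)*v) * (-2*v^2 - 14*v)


(1) = -1.92*x^5 + 2.792*x^4 - 13.284*x^3 - 0.1352*x^2 - 13.339*x + 0.0383
(2) = -9*l^6 - 4*l^5 - 5*l^4 - 2*l^3 - 6*l^2 - 8*l
(3) = 0.5706*r^4 + 20.3043*r^3 - 26.6201*r^2 + 23.9685*r - 1.0633
(4) = -2.69*k^3 + 2.25*k^2 + 4.53*k - 6.11
(5) = -2*v^4 - 14*v^3 + 2*sqrt(2)*v^3 + 14*sqrt(2)*v^2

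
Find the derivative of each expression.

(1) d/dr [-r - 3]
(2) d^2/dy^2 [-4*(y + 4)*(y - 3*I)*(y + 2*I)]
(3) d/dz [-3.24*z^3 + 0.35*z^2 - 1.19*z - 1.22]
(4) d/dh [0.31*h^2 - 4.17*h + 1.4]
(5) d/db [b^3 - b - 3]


(1) = -1
(2) = -24*y - 32 + 8*I
(3) = -9.72*z^2 + 0.7*z - 1.19
(4) = 0.62*h - 4.17
(5) = 3*b^2 - 1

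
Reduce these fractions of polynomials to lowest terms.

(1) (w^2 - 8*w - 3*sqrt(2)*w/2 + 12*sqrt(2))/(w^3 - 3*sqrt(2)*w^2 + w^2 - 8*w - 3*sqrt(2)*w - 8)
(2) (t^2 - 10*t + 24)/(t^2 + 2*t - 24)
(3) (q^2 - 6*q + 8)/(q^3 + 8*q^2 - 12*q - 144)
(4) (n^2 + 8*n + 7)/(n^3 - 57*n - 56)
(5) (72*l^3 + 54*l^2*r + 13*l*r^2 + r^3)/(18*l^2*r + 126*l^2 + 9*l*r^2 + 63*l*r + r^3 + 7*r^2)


(1) = (2*w^2 + w*(-16 - 3*sqrt(2)) + 24*sqrt(2))/(2*w^3 + w^2*(2 - 6*sqrt(2)) + w*(-16 - 6*sqrt(2)) - 16)
(2) = (t - 6)/(t + 6)
(3) = (q - 2)/(q^2 + 12*q + 36)
(4) = 1/(n - 8)
(5) = (4*l + r)/(r + 7)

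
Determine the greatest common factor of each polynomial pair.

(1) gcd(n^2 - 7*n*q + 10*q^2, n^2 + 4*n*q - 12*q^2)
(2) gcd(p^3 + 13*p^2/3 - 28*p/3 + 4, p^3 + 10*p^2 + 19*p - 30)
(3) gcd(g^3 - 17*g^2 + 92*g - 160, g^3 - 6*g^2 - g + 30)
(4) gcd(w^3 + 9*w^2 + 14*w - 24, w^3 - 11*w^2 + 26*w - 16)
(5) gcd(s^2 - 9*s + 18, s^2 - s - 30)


(1) = gcd((n - 5*q)*(n - 2*q), (n - 2*q)*(n + 6*q)) = -n + 2*q
(2) = gcd((p - 1)*(p - 2/3)*(p + 6), (p - 1)*(p + 5)*(p + 6)) = p^2 + 5*p - 6
(3) = gcd((g - 8)*(g - 5)*(g - 4), (g - 5)*(g - 3)*(g + 2)) = g - 5
(4) = w - 1
(5) = gcd((s - 6)*(s - 3), (s - 6)*(s + 5)) = s - 6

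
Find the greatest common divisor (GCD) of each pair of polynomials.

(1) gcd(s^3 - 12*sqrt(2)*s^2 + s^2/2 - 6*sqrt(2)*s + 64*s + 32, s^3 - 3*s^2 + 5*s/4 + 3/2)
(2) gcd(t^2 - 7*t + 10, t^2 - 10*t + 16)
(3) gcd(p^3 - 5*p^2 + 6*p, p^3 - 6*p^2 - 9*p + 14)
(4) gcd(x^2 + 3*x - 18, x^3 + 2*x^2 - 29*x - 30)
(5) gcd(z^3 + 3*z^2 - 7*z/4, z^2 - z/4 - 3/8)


(1) = gcd((s + 1/2)*(s - 8*sqrt(2))*(s - 4*sqrt(2)), (s - 2)*(s - 3/2)*(s + 1/2)) = s + 1/2
(2) = t - 2
(3) = 1
(4) = gcd((x - 3)*(x + 6), (x - 5)*(x + 1)*(x + 6)) = x + 6
(5) = 1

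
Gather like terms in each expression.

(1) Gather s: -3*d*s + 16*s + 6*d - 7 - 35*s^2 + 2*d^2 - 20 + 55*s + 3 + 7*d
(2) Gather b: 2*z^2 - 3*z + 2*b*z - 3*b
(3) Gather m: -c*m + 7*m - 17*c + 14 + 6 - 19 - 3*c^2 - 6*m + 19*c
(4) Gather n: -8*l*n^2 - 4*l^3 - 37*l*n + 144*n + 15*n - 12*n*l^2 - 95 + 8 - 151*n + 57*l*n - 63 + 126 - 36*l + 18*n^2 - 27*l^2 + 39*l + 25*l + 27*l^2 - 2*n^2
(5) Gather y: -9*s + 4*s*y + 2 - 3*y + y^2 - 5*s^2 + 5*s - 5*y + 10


(1) = 2*d^2 + 13*d - 35*s^2 + s*(71 - 3*d) - 24
(2) = b*(2*z - 3) + 2*z^2 - 3*z
(3) = -3*c^2 + 2*c + m*(1 - c) + 1
(4) = -4*l^3 + 28*l + n^2*(16 - 8*l) + n*(-12*l^2 + 20*l + 8) - 24
(5) = -5*s^2 - 4*s + y^2 + y*(4*s - 8) + 12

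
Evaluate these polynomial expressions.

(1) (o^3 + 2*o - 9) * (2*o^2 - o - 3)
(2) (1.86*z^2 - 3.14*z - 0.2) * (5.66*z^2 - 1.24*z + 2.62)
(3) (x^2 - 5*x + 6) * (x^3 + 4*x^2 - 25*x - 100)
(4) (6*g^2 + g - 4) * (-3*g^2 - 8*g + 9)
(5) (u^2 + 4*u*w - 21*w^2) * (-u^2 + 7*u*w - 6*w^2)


(1) = 2*o^5 - o^4 + o^3 - 20*o^2 + 3*o + 27
(2) = 10.5276*z^4 - 20.0788*z^3 + 7.6348*z^2 - 7.9788*z - 0.524
(3) = x^5 - x^4 - 39*x^3 + 49*x^2 + 350*x - 600
(4) = -18*g^4 - 51*g^3 + 58*g^2 + 41*g - 36
(5) = -u^4 + 3*u^3*w + 43*u^2*w^2 - 171*u*w^3 + 126*w^4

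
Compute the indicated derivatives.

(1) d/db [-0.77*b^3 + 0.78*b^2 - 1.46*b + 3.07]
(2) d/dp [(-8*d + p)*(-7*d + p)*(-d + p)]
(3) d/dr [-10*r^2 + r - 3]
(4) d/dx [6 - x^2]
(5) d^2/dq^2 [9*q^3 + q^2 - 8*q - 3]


(1) = -2.31*b^2 + 1.56*b - 1.46
(2) = 71*d^2 - 32*d*p + 3*p^2
(3) = 1 - 20*r
(4) = -2*x
(5) = 54*q + 2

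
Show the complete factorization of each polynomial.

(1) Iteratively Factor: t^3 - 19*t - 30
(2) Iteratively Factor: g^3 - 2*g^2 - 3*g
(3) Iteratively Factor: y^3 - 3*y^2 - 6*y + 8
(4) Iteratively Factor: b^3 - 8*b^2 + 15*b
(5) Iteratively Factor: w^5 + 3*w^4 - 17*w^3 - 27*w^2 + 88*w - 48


(1) = (t + 2)*(t^2 - 2*t - 15) = (t + 2)*(t + 3)*(t - 5)
(2) = (g)*(g^2 - 2*g - 3) = g*(g - 3)*(g + 1)
(3) = (y + 2)*(y^2 - 5*y + 4) = (y - 1)*(y + 2)*(y - 4)
(4) = (b)*(b^2 - 8*b + 15) = b*(b - 3)*(b - 5)
(5) = (w + 4)*(w^4 - w^3 - 13*w^2 + 25*w - 12) = (w - 3)*(w + 4)*(w^3 + 2*w^2 - 7*w + 4) = (w - 3)*(w + 4)^2*(w^2 - 2*w + 1) = (w - 3)*(w - 1)*(w + 4)^2*(w - 1)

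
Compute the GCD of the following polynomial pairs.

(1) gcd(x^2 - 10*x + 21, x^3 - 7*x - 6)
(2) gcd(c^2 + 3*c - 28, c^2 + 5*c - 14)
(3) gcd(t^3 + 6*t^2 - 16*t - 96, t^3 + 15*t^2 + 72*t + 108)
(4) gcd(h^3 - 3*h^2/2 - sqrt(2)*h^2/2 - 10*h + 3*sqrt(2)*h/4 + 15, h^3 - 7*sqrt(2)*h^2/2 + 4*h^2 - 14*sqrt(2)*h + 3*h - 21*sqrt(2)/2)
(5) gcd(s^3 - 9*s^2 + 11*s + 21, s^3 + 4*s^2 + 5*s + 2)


(1) = x - 3
(2) = c + 7
(3) = t + 6
(4) = 1
(5) = gcd((s - 7)*(s - 3)*(s + 1), (s + 1)^2*(s + 2)) = s + 1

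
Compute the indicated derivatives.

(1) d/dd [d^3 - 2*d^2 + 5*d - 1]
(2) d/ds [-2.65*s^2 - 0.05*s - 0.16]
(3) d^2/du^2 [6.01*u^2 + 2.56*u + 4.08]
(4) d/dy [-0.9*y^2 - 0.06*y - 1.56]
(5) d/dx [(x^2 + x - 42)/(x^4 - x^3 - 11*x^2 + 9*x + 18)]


(1) = 3*d^2 - 4*d + 5
(2) = -5.3*s - 0.05
(3) = 12.0200000000000
(4) = -1.8*y - 0.06
(5) = ((2*x + 1)*(x^4 - x^3 - 11*x^2 + 9*x + 18) - (x^2 + x - 42)*(4*x^3 - 3*x^2 - 22*x + 9))/(x^4 - x^3 - 11*x^2 + 9*x + 18)^2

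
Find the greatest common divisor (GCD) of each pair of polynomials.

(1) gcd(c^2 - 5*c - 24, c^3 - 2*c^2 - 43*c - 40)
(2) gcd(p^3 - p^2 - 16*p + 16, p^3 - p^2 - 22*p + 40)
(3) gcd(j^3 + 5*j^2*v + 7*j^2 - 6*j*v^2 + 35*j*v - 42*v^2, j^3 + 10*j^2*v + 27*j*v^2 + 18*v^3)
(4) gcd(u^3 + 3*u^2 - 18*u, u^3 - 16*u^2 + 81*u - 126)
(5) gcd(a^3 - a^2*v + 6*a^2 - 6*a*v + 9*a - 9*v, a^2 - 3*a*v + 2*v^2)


(1) = gcd((c - 8)*(c + 3), (c - 8)*(c + 1)*(c + 5)) = c - 8
(2) = gcd((p - 4)*(p - 1)*(p + 4), (p - 4)*(p - 2)*(p + 5)) = p - 4
(3) = j + 6*v
(4) = gcd(u*(u - 3)*(u + 6), (u - 7)*(u - 6)*(u - 3)) = u - 3
(5) = -a + v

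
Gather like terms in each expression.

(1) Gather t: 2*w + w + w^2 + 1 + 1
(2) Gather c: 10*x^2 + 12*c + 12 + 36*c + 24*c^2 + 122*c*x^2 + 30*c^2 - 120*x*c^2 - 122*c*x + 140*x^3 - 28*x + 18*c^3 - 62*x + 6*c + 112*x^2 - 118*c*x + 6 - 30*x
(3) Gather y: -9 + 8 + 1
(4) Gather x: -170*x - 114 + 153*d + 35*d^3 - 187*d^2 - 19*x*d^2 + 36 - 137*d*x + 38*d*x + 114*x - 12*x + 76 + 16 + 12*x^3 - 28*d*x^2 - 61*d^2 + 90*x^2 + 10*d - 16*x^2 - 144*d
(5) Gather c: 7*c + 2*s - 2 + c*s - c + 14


(1) = w^2 + 3*w + 2
(2) = 18*c^3 + c^2*(54 - 120*x) + c*(122*x^2 - 240*x + 54) + 140*x^3 + 122*x^2 - 120*x + 18
(3) = 0
(4) = 35*d^3 - 248*d^2 + 19*d + 12*x^3 + x^2*(74 - 28*d) + x*(-19*d^2 - 99*d - 68) + 14
(5) = c*(s + 6) + 2*s + 12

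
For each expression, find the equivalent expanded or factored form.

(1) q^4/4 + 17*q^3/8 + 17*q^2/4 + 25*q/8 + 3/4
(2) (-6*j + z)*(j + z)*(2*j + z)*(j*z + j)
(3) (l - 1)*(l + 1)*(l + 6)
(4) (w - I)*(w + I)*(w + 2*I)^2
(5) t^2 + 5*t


(1) = (q/4 + 1/4)*(q + 1/2)*(q + 1)*(q + 6)
(2) = -12*j^4*z - 12*j^4 - 16*j^3*z^2 - 16*j^3*z - 3*j^2*z^3 - 3*j^2*z^2 + j*z^4 + j*z^3
(3) = l^3 + 6*l^2 - l - 6
(4) = w^4 + 4*I*w^3 - 3*w^2 + 4*I*w - 4
(5) = t*(t + 5)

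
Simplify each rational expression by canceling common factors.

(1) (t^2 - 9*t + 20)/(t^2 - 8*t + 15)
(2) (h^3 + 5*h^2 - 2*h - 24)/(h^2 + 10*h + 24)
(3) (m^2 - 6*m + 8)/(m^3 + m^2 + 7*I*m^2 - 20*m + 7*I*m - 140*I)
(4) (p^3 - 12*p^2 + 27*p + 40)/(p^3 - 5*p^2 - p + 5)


(1) = (t - 4)/(t - 3)
(2) = (h^2 + h - 6)/(h + 6)
(3) = (m - 2)/(m^2 + m*(5 + 7*I) + 35*I)
(4) = (p - 8)/(p - 1)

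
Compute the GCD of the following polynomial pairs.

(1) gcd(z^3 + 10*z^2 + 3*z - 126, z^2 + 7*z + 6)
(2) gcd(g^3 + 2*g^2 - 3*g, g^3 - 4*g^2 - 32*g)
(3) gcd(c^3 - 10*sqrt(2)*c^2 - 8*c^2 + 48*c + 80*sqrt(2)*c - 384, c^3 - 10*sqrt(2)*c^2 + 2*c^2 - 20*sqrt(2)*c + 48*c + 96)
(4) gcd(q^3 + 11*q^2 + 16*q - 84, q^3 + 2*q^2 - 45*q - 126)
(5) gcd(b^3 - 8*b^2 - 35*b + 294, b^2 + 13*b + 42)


(1) = gcd((z - 3)*(z + 6)*(z + 7), (z + 1)*(z + 6)) = z + 6
(2) = g
(3) = gcd((c - 8)*(c - 6*sqrt(2))*(c - 4*sqrt(2)), (c + 2)*(c - 6*sqrt(2))*(c - 4*sqrt(2))) = c^2 - 10*sqrt(2)*c + 48
(4) = q + 6
(5) = gcd((b - 7)^2*(b + 6), (b + 6)*(b + 7)) = b + 6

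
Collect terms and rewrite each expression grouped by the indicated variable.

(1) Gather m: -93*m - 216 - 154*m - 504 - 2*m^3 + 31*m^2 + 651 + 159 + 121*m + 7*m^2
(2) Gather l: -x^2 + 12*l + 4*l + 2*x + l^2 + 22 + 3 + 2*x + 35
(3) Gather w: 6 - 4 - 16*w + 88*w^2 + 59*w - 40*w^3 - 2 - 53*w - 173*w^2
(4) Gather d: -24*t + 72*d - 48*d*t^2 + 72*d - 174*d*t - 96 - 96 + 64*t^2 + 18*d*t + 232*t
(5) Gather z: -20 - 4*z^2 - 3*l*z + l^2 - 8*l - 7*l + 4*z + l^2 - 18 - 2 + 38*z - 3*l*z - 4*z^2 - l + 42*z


(1) = -2*m^3 + 38*m^2 - 126*m + 90
(2) = l^2 + 16*l - x^2 + 4*x + 60
(3) = -40*w^3 - 85*w^2 - 10*w
(4) = d*(-48*t^2 - 156*t + 144) + 64*t^2 + 208*t - 192
(5) = 2*l^2 - 16*l - 8*z^2 + z*(84 - 6*l) - 40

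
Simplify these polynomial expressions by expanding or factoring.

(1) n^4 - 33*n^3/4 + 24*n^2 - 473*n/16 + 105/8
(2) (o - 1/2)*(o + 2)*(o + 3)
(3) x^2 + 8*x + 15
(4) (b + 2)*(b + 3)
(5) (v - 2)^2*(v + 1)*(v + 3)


(1) = (n - 7/2)*(n - 2)*(n - 3/2)*(n - 5/4)
(2) = o^3 + 9*o^2/2 + 7*o/2 - 3
(3) = (x + 3)*(x + 5)
(4) = b^2 + 5*b + 6
(5) = v^4 - 9*v^2 + 4*v + 12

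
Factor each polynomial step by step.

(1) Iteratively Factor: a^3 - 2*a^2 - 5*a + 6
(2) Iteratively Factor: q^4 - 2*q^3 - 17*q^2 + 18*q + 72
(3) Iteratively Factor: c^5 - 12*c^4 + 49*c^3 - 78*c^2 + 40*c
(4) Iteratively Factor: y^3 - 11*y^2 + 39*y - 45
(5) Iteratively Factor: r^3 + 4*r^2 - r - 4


(1) = (a - 1)*(a^2 - a - 6) = (a - 3)*(a - 1)*(a + 2)
(2) = (q + 3)*(q^3 - 5*q^2 - 2*q + 24) = (q - 4)*(q + 3)*(q^2 - q - 6) = (q - 4)*(q + 2)*(q + 3)*(q - 3)
(3) = (c - 2)*(c^4 - 10*c^3 + 29*c^2 - 20*c) = c*(c - 2)*(c^3 - 10*c^2 + 29*c - 20) = c*(c - 2)*(c - 1)*(c^2 - 9*c + 20) = c*(c - 4)*(c - 2)*(c - 1)*(c - 5)
(4) = (y - 3)*(y^2 - 8*y + 15) = (y - 5)*(y - 3)*(y - 3)
(5) = (r - 1)*(r^2 + 5*r + 4) = (r - 1)*(r + 4)*(r + 1)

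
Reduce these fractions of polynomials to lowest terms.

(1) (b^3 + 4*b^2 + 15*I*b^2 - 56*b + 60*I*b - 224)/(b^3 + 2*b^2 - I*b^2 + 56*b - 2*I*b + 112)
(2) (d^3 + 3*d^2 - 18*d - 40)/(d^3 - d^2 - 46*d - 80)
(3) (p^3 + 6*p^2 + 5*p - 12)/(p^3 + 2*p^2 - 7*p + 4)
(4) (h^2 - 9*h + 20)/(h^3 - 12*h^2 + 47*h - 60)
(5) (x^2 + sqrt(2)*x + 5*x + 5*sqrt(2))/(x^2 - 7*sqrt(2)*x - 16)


(1) = (b^2 + b*(4 + 8*I) + 32*I)/(b^2 + b*(2 - 8*I) - 16*I)
(2) = (d - 4)/(d - 8)
(3) = (p + 3)/(p - 1)
(4) = 1/(h - 3)
(5) = (x + 5)/(x - 8*sqrt(2))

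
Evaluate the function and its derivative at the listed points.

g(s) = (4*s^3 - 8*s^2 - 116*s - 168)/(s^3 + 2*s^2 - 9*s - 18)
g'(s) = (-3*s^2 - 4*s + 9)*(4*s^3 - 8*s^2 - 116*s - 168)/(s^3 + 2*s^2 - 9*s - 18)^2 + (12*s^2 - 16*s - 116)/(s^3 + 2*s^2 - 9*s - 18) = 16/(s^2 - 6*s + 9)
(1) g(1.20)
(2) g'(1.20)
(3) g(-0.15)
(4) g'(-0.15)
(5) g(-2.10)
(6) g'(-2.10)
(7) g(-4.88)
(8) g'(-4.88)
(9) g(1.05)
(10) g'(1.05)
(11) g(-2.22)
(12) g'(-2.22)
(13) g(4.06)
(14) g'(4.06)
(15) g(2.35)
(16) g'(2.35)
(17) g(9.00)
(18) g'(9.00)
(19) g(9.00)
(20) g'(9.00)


(1) = 12.89
(2) = 4.94
(3) = 9.08
(4) = 1.61
(5) = 7.14
(6) = 0.62
(7) = 6.03
(8) = 0.26
(9) = 12.21
(10) = 4.21
(11) = 7.07
(12) = 0.59
(13) = -11.09
(14) = 14.24
(15) = 28.62
(16) = 37.87
(17) = 1.33
(18) = 0.44
(19) = 1.33
(20) = 0.44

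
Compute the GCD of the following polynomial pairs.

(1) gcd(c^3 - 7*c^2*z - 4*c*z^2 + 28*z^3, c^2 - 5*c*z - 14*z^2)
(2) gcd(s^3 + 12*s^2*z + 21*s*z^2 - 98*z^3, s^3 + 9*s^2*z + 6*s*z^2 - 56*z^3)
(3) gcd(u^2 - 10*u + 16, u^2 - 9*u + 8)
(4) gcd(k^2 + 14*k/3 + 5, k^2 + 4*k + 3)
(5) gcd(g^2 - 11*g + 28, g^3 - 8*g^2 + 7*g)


(1) = -c^2 + 5*c*z + 14*z^2
(2) = gcd((s - 2*z)*(s + 7*z)^2, (s - 2*z)*(s + 4*z)*(s + 7*z)) = -s^2 - 5*s*z + 14*z^2
(3) = gcd((u - 8)*(u - 2), (u - 8)*(u - 1)) = u - 8
(4) = k + 3
(5) = g - 7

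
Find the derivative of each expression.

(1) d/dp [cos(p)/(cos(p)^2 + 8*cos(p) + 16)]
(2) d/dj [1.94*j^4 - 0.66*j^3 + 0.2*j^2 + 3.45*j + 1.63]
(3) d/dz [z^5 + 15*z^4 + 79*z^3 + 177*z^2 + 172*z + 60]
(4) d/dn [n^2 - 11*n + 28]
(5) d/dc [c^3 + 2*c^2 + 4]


(1) = (cos(p) - 4)*sin(p)/(cos(p) + 4)^3
(2) = 7.76*j^3 - 1.98*j^2 + 0.4*j + 3.45
(3) = 5*z^4 + 60*z^3 + 237*z^2 + 354*z + 172
(4) = 2*n - 11
(5) = c*(3*c + 4)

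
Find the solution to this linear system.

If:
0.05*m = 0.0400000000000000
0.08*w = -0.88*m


Then:
m = 0.80
w = -8.80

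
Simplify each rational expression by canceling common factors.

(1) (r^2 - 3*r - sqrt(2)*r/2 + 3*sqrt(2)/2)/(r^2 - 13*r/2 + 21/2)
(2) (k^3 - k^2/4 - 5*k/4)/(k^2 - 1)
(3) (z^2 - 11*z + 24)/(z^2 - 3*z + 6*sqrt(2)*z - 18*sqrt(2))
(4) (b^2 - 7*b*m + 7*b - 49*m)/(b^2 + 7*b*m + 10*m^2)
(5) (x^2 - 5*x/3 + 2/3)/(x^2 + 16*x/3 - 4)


(1) = (4*r - 2*sqrt(2))/(4*r - 14)
(2) = (4*k^2 - 5*k)/(4*k - 4)
(3) = (z - 8)/(z + 6*sqrt(2))
(4) = (b^2 - 7*b*m + 7*b - 49*m)/(b^2 + 7*b*m + 10*m^2)
(5) = (x - 1)/(x + 6)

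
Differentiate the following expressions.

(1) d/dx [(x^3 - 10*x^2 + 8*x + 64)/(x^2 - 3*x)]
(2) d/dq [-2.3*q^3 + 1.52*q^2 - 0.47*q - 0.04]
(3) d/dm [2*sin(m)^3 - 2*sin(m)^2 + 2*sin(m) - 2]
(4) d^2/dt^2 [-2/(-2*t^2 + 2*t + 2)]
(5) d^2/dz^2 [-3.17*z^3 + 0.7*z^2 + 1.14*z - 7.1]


(1) = (x^4 - 6*x^3 + 22*x^2 - 128*x + 192)/(x^2*(x^2 - 6*x + 9))
(2) = -6.9*q^2 + 3.04*q - 0.47
(3) = 2*(3*sin(m)^2 - 2*sin(m) + 1)*cos(m)
(4) = 2*(t^2 - t - (2*t - 1)^2 - 1)/(-t^2 + t + 1)^3
(5) = 1.4 - 19.02*z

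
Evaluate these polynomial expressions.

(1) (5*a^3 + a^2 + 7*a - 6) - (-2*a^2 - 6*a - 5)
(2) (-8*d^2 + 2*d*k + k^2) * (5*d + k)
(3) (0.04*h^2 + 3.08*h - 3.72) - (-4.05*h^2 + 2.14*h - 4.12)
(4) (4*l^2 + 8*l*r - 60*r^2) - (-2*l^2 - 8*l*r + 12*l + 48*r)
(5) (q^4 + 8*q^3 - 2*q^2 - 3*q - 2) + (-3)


(1) = 5*a^3 + 3*a^2 + 13*a - 1
(2) = -40*d^3 + 2*d^2*k + 7*d*k^2 + k^3
(3) = 4.09*h^2 + 0.94*h + 0.4
(4) = 6*l^2 + 16*l*r - 12*l - 60*r^2 - 48*r
(5) = q^4 + 8*q^3 - 2*q^2 - 3*q - 5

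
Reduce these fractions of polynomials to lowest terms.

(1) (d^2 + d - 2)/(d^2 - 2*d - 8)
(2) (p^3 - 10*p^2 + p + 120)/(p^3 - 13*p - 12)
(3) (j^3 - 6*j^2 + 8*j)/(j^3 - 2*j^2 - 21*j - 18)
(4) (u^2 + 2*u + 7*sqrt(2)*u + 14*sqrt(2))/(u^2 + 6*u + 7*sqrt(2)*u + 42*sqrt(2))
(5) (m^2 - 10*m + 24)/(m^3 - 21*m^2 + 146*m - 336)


(1) = (d - 1)/(d - 4)
(2) = (p^2 - 13*p + 40)/(p^2 - 3*p - 4)
(3) = (j^3 - 6*j^2 + 8*j)/(j^3 - 2*j^2 - 21*j - 18)
(4) = (u + 2)/(u + 6)
(5) = (m - 4)/(m^2 - 15*m + 56)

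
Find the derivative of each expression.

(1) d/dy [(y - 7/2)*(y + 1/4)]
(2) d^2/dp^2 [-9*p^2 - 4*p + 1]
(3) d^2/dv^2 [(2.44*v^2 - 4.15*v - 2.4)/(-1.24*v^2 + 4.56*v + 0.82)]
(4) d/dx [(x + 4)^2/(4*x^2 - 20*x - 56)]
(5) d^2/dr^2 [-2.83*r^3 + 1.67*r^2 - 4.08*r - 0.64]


(1) = 2*y - 13/4
(2) = -18
(3) = (-14.831392*v^3 + 7.255488*v^2 - 56.10504*v + 70.373248)/(1.906624*v^6 - 21.034368*v^5 + 73.569696*v^4 - 66.999168*v^3 - 48.650928*v^2 - 9.198432*v - 0.551368)
(4) = (-13*x^2 - 60*x - 32)/(4*(x^4 - 10*x^3 - 3*x^2 + 140*x + 196))
(5) = 3.34 - 16.98*r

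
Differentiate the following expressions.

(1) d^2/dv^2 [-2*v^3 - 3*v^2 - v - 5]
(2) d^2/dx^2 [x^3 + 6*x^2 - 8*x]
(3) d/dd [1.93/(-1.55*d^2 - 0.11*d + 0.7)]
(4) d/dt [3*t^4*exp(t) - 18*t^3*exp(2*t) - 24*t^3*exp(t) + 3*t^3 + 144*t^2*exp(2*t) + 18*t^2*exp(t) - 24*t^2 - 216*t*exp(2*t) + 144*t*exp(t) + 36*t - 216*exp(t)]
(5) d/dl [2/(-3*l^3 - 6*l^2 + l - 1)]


(1) = -12*v - 6
(2) = 6*x + 12
(3) = (5.983*d + 0.2123)/(1.55*d^2 + 0.11*d - 0.7)^2
(4) = 3*t^4*exp(t) - 36*t^3*exp(2*t) - 12*t^3*exp(t) + 234*t^2*exp(2*t) - 54*t^2*exp(t) + 9*t^2 - 144*t*exp(2*t) + 180*t*exp(t) - 48*t - 216*exp(2*t) - 72*exp(t) + 36
(5) = 2*(9*l^2 + 12*l - 1)/(3*l^3 + 6*l^2 - l + 1)^2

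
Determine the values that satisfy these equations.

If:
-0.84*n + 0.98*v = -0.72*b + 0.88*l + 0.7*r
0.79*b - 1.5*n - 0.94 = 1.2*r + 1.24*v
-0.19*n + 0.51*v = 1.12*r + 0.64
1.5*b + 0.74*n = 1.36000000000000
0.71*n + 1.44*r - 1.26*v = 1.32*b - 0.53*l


Then:
b = -0.16
l = -2.80
n = 2.17
r = -1.75
v = -1.79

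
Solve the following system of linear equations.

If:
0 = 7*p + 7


Then:
p = -1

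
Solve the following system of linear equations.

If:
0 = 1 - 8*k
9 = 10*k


Then:
No Solution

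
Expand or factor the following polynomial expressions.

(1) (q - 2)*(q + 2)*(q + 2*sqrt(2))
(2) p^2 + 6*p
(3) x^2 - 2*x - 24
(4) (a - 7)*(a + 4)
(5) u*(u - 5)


(1) = q^3 + 2*sqrt(2)*q^2 - 4*q - 8*sqrt(2)
(2) = p*(p + 6)
(3) = (x - 6)*(x + 4)
(4) = a^2 - 3*a - 28
(5) = u^2 - 5*u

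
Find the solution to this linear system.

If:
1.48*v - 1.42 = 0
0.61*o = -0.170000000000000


Then:
o = -0.28
v = 0.96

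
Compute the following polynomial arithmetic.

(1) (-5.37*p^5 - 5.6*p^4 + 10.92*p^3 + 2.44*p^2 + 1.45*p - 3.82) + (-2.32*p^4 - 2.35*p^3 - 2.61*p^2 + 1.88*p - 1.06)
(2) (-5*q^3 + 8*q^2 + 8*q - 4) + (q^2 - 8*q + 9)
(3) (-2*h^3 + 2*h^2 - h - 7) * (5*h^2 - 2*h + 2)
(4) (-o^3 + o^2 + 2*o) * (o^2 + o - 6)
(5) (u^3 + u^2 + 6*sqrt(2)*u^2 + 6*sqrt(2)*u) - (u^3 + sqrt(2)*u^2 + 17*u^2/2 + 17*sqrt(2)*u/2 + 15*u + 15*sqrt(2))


(1) = -5.37*p^5 - 7.92*p^4 + 8.57*p^3 - 0.17*p^2 + 3.33*p - 4.88
(2) = -5*q^3 + 9*q^2 + 5
(3) = -10*h^5 + 14*h^4 - 13*h^3 - 29*h^2 + 12*h - 14
(4) = -o^5 + 9*o^3 - 4*o^2 - 12*o
(5) = -15*u^2/2 + 5*sqrt(2)*u^2 - 15*u - 5*sqrt(2)*u/2 - 15*sqrt(2)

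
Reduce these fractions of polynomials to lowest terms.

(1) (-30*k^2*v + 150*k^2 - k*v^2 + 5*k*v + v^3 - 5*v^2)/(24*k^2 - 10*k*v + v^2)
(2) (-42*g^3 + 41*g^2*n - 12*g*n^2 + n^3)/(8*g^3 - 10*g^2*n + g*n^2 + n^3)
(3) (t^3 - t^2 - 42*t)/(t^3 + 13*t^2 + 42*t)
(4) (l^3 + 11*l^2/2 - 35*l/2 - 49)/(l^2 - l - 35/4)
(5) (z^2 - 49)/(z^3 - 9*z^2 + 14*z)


(1) = (5*k*v - 25*k + v^2 - 5*v)/(-4*k + v)
(2) = (-21*g^2 + 10*g*n - n^2)/(4*g^2 - 3*g*n - n^2)
(3) = (t - 7)/(t + 7)
(4) = (2*l^2 + 18*l + 28)/(2*l + 5)
(5) = (z + 7)/(z^2 - 2*z)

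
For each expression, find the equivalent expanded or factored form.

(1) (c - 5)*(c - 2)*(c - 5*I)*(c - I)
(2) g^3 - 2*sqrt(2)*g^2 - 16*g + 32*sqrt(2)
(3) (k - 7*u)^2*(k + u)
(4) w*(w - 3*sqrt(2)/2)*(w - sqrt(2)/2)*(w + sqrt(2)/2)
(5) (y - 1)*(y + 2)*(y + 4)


(1) = c^4 - 7*c^3 - 6*I*c^3 + 5*c^2 + 42*I*c^2 + 35*c - 60*I*c - 50
(2) = (g - 4)*(g + 4)*(g - 2*sqrt(2))
(3) = k^3 - 13*k^2*u + 35*k*u^2 + 49*u^3
(4) = w^4 - 3*sqrt(2)*w^3/2 - w^2/2 + 3*sqrt(2)*w/4
(5) = y^3 + 5*y^2 + 2*y - 8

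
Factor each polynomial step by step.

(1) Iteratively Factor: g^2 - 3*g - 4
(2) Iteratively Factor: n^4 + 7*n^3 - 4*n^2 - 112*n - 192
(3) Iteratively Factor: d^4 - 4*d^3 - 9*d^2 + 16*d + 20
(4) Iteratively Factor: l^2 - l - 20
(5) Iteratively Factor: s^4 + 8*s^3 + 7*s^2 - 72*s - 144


(1) = (g + 1)*(g - 4)
(2) = (n + 3)*(n^3 + 4*n^2 - 16*n - 64) = (n + 3)*(n + 4)*(n^2 - 16) = (n + 3)*(n + 4)^2*(n - 4)
(3) = (d + 1)*(d^3 - 5*d^2 - 4*d + 20) = (d - 5)*(d + 1)*(d^2 - 4) = (d - 5)*(d + 1)*(d + 2)*(d - 2)
(4) = (l + 4)*(l - 5)
(5) = (s - 3)*(s^3 + 11*s^2 + 40*s + 48) = (s - 3)*(s + 4)*(s^2 + 7*s + 12) = (s - 3)*(s + 3)*(s + 4)*(s + 4)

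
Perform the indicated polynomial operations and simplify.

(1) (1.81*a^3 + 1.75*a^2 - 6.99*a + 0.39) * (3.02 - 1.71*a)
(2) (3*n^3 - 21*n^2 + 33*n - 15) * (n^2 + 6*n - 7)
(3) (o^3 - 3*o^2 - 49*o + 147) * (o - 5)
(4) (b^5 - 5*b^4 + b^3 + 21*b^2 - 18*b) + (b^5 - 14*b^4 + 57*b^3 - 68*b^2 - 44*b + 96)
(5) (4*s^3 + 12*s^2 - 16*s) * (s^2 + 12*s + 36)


(1) = -3.0951*a^4 + 2.4737*a^3 + 17.2379*a^2 - 21.7767*a + 1.1778
(2) = 3*n^5 - 3*n^4 - 114*n^3 + 330*n^2 - 321*n + 105
(3) = o^4 - 8*o^3 - 34*o^2 + 392*o - 735
(4) = 2*b^5 - 19*b^4 + 58*b^3 - 47*b^2 - 62*b + 96
(5) = 4*s^5 + 60*s^4 + 272*s^3 + 240*s^2 - 576*s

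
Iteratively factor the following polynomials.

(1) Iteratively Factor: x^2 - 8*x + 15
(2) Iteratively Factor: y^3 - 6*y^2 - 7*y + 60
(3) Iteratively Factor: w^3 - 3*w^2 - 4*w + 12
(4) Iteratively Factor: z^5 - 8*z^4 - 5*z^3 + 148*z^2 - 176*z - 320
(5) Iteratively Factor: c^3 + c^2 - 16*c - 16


(1) = (x - 3)*(x - 5)
(2) = (y - 5)*(y^2 - y - 12) = (y - 5)*(y + 3)*(y - 4)
(3) = (w + 2)*(w^2 - 5*w + 6) = (w - 3)*(w + 2)*(w - 2)
(4) = (z - 4)*(z^4 - 4*z^3 - 21*z^2 + 64*z + 80) = (z - 5)*(z - 4)*(z^3 + z^2 - 16*z - 16) = (z - 5)*(z - 4)*(z + 1)*(z^2 - 16) = (z - 5)*(z - 4)^2*(z + 1)*(z + 4)
(5) = (c + 1)*(c^2 - 16) = (c + 1)*(c + 4)*(c - 4)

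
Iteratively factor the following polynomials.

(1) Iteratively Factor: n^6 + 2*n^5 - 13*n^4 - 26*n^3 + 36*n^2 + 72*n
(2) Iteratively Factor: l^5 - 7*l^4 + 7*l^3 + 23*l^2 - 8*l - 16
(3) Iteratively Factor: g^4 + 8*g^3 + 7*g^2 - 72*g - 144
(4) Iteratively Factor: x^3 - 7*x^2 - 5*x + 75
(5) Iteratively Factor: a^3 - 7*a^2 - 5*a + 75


(1) = (n + 2)*(n^5 - 13*n^3 + 36*n) = (n + 2)^2*(n^4 - 2*n^3 - 9*n^2 + 18*n) = (n - 2)*(n + 2)^2*(n^3 - 9*n) = (n - 3)*(n - 2)*(n + 2)^2*(n^2 + 3*n) = (n - 3)*(n - 2)*(n + 2)^2*(n + 3)*(n)
(2) = (l - 1)*(l^4 - 6*l^3 + l^2 + 24*l + 16) = (l - 1)*(l + 1)*(l^3 - 7*l^2 + 8*l + 16) = (l - 4)*(l - 1)*(l + 1)*(l^2 - 3*l - 4) = (l - 4)*(l - 1)*(l + 1)^2*(l - 4)
(3) = (g - 3)*(g^3 + 11*g^2 + 40*g + 48) = (g - 3)*(g + 4)*(g^2 + 7*g + 12) = (g - 3)*(g + 4)^2*(g + 3)
(4) = (x - 5)*(x^2 - 2*x - 15) = (x - 5)*(x + 3)*(x - 5)
(5) = (a + 3)*(a^2 - 10*a + 25) = (a - 5)*(a + 3)*(a - 5)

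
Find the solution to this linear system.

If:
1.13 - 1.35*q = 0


Then:
q = 0.84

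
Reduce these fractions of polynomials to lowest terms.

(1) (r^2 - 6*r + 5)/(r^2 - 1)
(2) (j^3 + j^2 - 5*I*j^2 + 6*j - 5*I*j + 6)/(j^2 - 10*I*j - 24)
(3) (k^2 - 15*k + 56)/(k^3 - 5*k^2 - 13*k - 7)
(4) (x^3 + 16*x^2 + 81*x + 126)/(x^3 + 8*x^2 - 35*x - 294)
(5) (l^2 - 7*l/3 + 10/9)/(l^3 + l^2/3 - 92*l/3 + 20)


(1) = (r - 5)/(r + 1)
(2) = (j^2 + j*(1 + I) + I)/(j - 4*I)
(3) = (k - 8)/(k^2 + 2*k + 1)
(4) = (x^2 + 9*x + 18)/(x^2 + x - 42)
(5) = (3*l - 5)/(3*l^2 + 3*l - 90)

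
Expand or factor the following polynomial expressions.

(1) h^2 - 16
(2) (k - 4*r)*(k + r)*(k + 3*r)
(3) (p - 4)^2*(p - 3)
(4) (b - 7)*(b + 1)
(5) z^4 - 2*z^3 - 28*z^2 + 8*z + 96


(1) = (h - 4)*(h + 4)
(2) = k^3 - 13*k*r^2 - 12*r^3
(3) = p^3 - 11*p^2 + 40*p - 48
(4) = b^2 - 6*b - 7
(5) = (z - 6)*(z - 2)*(z + 2)*(z + 4)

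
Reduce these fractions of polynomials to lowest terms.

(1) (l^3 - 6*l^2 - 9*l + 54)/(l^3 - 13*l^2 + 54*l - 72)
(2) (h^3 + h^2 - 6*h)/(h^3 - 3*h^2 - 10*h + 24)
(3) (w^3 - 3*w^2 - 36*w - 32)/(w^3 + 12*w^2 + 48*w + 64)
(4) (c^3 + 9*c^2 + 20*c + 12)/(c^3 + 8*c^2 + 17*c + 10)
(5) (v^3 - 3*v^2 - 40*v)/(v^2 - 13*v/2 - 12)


(1) = (l + 3)/(l - 4)
(2) = h/(h - 4)
(3) = (w^2 - 7*w - 8)/(w^2 + 8*w + 16)
(4) = (c + 6)/(c + 5)
(5) = (2*v^2 + 10*v)/(2*v + 3)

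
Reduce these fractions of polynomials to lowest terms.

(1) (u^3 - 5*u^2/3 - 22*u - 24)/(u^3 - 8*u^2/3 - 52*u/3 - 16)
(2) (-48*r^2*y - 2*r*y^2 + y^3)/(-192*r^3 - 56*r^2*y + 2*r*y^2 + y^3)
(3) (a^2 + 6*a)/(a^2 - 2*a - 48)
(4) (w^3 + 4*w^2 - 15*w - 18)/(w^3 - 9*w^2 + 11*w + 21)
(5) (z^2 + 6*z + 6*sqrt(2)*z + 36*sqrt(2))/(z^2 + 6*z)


(1) = (u + 3)/(u + 2)
(2) = y/(4*r + y)
(3) = a/(a - 8)
(4) = (w + 6)/(w - 7)
(5) = (z + 6*sqrt(2))/z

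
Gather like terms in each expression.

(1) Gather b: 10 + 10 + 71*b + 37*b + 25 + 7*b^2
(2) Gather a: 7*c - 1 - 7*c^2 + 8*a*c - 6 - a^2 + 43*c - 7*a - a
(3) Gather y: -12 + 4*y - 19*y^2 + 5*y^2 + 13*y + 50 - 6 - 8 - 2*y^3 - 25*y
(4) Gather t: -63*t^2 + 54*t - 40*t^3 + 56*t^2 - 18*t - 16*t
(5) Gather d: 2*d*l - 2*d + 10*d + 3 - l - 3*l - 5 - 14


(1) = 7*b^2 + 108*b + 45
(2) = -a^2 + a*(8*c - 8) - 7*c^2 + 50*c - 7
(3) = -2*y^3 - 14*y^2 - 8*y + 24
(4) = -40*t^3 - 7*t^2 + 20*t
(5) = d*(2*l + 8) - 4*l - 16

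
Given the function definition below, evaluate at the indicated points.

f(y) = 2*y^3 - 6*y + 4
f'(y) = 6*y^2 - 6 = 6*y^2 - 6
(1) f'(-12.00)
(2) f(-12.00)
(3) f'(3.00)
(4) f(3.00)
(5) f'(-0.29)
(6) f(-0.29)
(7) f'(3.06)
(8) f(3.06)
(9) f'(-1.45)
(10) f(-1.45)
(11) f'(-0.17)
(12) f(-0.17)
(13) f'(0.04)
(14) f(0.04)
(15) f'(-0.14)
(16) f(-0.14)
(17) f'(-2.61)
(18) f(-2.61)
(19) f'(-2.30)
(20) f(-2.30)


(1) = 858.00
(2) = -3380.00
(3) = 48.00
(4) = 40.00
(5) = -5.50
(6) = 5.69
(7) = 50.18
(8) = 42.95
(9) = 6.62
(10) = 6.60
(11) = -5.83
(12) = 5.01
(13) = -5.99
(14) = 3.76
(15) = -5.88
(16) = 4.83
(17) = 34.87
(18) = -15.90
(19) = 25.74
(20) = -6.53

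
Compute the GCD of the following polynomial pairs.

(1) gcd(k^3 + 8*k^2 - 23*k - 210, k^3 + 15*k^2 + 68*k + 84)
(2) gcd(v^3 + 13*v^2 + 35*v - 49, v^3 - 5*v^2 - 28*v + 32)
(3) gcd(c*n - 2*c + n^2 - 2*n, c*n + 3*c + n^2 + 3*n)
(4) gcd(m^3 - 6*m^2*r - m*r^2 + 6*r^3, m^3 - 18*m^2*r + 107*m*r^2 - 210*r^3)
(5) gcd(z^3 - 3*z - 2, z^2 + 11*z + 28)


(1) = gcd((k - 5)*(k + 6)*(k + 7), (k + 2)*(k + 6)*(k + 7)) = k^2 + 13*k + 42
(2) = v - 1
(3) = c + n
(4) = -m + 6*r
(5) = 1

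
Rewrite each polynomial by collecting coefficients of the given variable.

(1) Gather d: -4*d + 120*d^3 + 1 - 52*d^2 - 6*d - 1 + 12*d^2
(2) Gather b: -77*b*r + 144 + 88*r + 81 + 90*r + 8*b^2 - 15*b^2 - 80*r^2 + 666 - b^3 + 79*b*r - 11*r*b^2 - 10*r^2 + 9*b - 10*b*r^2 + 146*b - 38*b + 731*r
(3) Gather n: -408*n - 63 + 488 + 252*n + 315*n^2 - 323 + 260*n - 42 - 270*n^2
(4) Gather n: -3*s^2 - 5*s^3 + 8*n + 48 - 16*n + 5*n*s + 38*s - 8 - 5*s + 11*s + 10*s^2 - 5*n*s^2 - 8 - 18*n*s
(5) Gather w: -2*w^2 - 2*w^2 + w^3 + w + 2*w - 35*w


(1) = 120*d^3 - 40*d^2 - 10*d
(2) = -b^3 + b^2*(-11*r - 7) + b*(-10*r^2 + 2*r + 117) - 90*r^2 + 909*r + 891
(3) = 45*n^2 + 104*n + 60
(4) = n*(-5*s^2 - 13*s - 8) - 5*s^3 + 7*s^2 + 44*s + 32
(5) = w^3 - 4*w^2 - 32*w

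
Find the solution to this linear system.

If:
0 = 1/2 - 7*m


Then:
m = 1/14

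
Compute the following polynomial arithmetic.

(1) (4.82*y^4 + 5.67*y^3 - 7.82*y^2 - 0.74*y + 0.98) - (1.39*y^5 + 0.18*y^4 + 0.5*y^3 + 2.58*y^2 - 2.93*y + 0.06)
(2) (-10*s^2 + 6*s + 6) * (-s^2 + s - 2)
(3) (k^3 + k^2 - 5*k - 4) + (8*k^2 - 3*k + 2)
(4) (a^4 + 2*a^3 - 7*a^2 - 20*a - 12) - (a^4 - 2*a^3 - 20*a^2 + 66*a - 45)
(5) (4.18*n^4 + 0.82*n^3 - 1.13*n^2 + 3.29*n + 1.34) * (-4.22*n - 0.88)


(1) = -1.39*y^5 + 4.64*y^4 + 5.17*y^3 - 10.4*y^2 + 2.19*y + 0.92
(2) = 10*s^4 - 16*s^3 + 20*s^2 - 6*s - 12
(3) = k^3 + 9*k^2 - 8*k - 2
(4) = 4*a^3 + 13*a^2 - 86*a + 33
(5) = -17.6396*n^5 - 7.1388*n^4 + 4.047*n^3 - 12.8894*n^2 - 8.55*n - 1.1792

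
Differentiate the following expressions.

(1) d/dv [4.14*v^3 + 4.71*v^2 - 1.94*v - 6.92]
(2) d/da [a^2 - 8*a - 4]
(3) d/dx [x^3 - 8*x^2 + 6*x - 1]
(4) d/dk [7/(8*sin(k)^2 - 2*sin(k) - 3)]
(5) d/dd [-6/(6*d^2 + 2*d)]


(1) = 12.42*v^2 + 9.42*v - 1.94
(2) = 2*a - 8
(3) = 3*x^2 - 16*x + 6
(4) = 14*(1 - 8*sin(k))*cos(k)/(-8*sin(k)^2 + 2*sin(k) + 3)^2
(5) = 3*(6*d + 1)/(d^2*(3*d + 1)^2)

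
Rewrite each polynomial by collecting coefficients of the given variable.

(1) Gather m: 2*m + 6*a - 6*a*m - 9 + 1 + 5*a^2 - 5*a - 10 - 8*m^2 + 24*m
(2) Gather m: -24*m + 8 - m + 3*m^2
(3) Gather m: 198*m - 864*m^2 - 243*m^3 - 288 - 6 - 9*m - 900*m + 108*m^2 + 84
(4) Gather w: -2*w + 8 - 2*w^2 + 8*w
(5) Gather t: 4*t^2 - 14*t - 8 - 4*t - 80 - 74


(1) = 5*a^2 + a - 8*m^2 + m*(26 - 6*a) - 18
(2) = 3*m^2 - 25*m + 8
(3) = -243*m^3 - 756*m^2 - 711*m - 210
(4) = -2*w^2 + 6*w + 8
(5) = 4*t^2 - 18*t - 162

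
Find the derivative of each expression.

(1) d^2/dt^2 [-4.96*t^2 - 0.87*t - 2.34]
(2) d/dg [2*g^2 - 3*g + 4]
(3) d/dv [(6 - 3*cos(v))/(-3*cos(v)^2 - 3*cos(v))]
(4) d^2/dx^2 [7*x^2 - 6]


(1) = -9.92000000000000
(2) = 4*g - 3
(3) = (sin(v) - 2*sin(v)/cos(v)^2 - 4*tan(v))/(cos(v) + 1)^2
(4) = 14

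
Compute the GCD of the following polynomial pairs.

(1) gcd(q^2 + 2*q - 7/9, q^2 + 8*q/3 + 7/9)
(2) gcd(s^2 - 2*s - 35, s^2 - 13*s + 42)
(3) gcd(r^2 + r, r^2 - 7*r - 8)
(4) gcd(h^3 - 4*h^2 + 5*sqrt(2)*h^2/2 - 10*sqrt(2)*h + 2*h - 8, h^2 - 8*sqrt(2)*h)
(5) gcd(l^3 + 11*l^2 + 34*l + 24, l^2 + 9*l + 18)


(1) = q + 7/3
(2) = gcd((s - 7)*(s + 5), (s - 7)*(s - 6)) = s - 7
(3) = gcd(r*(r + 1), (r - 8)*(r + 1)) = r + 1
(4) = gcd((h - 4)*(h + sqrt(2)/2)*(h + 2*sqrt(2)), h*(h - 8*sqrt(2))) = 1
(5) = gcd((l + 1)*(l + 4)*(l + 6), (l + 3)*(l + 6)) = l + 6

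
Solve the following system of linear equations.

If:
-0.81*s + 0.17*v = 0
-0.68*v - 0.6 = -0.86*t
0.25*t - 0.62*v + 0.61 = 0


Then:
s = 0.39
t = 2.17
v = 1.86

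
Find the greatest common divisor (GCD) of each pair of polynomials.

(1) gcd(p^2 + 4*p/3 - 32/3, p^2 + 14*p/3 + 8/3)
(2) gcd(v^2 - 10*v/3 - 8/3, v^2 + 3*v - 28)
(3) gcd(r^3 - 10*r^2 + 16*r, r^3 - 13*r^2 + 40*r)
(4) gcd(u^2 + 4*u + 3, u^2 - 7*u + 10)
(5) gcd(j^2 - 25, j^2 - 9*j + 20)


(1) = p + 4
(2) = gcd((v - 4)*(v + 2/3), (v - 4)*(v + 7)) = v - 4
(3) = r^2 - 8*r
(4) = gcd((u + 1)*(u + 3), (u - 5)*(u - 2)) = 1
(5) = j - 5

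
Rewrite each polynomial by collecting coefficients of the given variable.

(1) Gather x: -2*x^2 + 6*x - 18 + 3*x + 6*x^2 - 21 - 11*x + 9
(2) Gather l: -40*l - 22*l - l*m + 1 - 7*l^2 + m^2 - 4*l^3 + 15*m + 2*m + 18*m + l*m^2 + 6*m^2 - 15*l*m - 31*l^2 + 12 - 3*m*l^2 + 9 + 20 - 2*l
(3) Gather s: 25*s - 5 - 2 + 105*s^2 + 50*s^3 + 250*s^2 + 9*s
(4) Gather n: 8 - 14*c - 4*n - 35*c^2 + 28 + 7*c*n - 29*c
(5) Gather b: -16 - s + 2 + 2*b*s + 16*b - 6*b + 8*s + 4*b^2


(1) = 4*x^2 - 2*x - 30
(2) = -4*l^3 + l^2*(-3*m - 38) + l*(m^2 - 16*m - 64) + 7*m^2 + 35*m + 42
(3) = 50*s^3 + 355*s^2 + 34*s - 7
(4) = -35*c^2 - 43*c + n*(7*c - 4) + 36
(5) = 4*b^2 + b*(2*s + 10) + 7*s - 14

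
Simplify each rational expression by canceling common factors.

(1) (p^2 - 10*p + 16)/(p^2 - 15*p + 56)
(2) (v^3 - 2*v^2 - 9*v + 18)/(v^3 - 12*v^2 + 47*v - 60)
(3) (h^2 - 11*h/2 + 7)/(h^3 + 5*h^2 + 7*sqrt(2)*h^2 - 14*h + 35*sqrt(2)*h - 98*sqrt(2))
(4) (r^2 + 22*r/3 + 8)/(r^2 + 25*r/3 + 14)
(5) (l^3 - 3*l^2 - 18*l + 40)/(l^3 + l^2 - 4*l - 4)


(1) = (p - 2)/(p - 7)
(2) = (v^2 + v - 6)/(v^2 - 9*v + 20)
(3) = (2*h - 7)/(2*h^2 + h*(14 + 14*sqrt(2)) + 98*sqrt(2))
(4) = (3*r + 4)/(3*r + 7)
(5) = (l^2 - l - 20)/(l^2 + 3*l + 2)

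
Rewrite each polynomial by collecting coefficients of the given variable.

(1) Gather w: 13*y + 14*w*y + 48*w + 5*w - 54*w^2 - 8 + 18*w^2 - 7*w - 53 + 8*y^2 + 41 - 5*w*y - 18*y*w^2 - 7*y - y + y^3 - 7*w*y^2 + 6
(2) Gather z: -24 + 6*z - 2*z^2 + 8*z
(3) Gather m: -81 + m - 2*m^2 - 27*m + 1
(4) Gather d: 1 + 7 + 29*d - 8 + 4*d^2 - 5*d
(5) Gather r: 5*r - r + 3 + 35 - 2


(1) = w^2*(-18*y - 36) + w*(-7*y^2 + 9*y + 46) + y^3 + 8*y^2 + 5*y - 14
(2) = -2*z^2 + 14*z - 24
(3) = -2*m^2 - 26*m - 80
(4) = 4*d^2 + 24*d
(5) = 4*r + 36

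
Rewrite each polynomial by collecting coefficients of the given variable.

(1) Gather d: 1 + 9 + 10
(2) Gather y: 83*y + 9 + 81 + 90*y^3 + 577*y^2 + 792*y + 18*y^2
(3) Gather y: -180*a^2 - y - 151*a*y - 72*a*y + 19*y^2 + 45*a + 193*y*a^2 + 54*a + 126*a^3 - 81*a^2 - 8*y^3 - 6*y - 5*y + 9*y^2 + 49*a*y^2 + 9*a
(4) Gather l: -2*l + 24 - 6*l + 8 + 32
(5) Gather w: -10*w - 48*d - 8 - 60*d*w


(1) = 20
(2) = 90*y^3 + 595*y^2 + 875*y + 90
(3) = 126*a^3 - 261*a^2 + 108*a - 8*y^3 + y^2*(49*a + 28) + y*(193*a^2 - 223*a - 12)
(4) = 64 - 8*l
(5) = -48*d + w*(-60*d - 10) - 8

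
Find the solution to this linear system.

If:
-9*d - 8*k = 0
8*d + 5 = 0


Then:
d = -5/8
k = 45/64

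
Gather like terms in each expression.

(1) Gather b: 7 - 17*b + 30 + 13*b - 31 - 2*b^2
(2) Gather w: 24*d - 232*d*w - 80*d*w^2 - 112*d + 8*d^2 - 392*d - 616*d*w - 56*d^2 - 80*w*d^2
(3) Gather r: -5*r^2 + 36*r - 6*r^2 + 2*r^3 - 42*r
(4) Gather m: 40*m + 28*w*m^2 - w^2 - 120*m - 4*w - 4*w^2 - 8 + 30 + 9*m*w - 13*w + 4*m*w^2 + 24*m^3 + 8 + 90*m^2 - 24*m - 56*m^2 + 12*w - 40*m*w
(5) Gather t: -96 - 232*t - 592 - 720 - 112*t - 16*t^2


(1) = -2*b^2 - 4*b + 6
(2) = -48*d^2 - 80*d*w^2 - 480*d + w*(-80*d^2 - 848*d)
(3) = 2*r^3 - 11*r^2 - 6*r
(4) = 24*m^3 + m^2*(28*w + 34) + m*(4*w^2 - 31*w - 104) - 5*w^2 - 5*w + 30
(5) = -16*t^2 - 344*t - 1408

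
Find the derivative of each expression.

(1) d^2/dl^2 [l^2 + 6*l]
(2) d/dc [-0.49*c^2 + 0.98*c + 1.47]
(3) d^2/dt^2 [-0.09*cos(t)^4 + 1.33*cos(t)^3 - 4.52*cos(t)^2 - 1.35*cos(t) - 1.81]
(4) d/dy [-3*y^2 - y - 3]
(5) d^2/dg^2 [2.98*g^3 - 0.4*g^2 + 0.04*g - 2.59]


(1) = 2
(2) = 0.98 - 0.98*c
(3) = 1.44*cos(t)^4 - 11.97*cos(t)^3 + 17.0*cos(t)^2 + 9.33*cos(t) - 9.04
(4) = -6*y - 1
(5) = 17.88*g - 0.8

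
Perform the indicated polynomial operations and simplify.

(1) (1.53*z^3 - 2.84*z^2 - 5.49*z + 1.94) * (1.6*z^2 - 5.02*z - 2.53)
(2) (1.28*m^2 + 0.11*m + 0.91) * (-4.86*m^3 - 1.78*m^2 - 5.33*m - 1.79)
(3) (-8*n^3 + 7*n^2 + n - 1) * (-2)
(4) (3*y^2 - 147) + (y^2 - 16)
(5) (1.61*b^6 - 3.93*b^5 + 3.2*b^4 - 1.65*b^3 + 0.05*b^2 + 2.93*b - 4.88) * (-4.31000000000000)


(1) = 2.448*z^5 - 12.2246*z^4 + 1.6019*z^3 + 37.849*z^2 + 4.1509*z - 4.9082
(2) = -6.2208*m^5 - 2.813*m^4 - 11.4408*m^3 - 4.4973*m^2 - 5.0472*m - 1.6289
(3) = 16*n^3 - 14*n^2 - 2*n + 2
(4) = 4*y^2 - 163
(5) = -6.9391*b^6 + 16.9383*b^5 - 13.792*b^4 + 7.1115*b^3 - 0.2155*b^2 - 12.6283*b + 21.0328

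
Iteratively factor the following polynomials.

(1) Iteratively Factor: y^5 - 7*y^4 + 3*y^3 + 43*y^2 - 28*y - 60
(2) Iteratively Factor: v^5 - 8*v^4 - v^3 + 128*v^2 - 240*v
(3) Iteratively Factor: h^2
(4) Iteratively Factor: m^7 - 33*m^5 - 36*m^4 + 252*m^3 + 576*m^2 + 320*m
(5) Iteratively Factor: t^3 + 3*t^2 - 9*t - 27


(1) = (y - 2)*(y^4 - 5*y^3 - 7*y^2 + 29*y + 30) = (y - 5)*(y - 2)*(y^3 - 7*y - 6) = (y - 5)*(y - 2)*(y + 1)*(y^2 - y - 6) = (y - 5)*(y - 3)*(y - 2)*(y + 1)*(y + 2)
(2) = (v + 4)*(v^4 - 12*v^3 + 47*v^2 - 60*v) = v*(v + 4)*(v^3 - 12*v^2 + 47*v - 60) = v*(v - 5)*(v + 4)*(v^2 - 7*v + 12) = v*(v - 5)*(v - 4)*(v + 4)*(v - 3)
(3) = (h)*(h)
(4) = (m)*(m^6 - 33*m^4 - 36*m^3 + 252*m^2 + 576*m + 320) = m*(m - 5)*(m^5 + 5*m^4 - 8*m^3 - 76*m^2 - 128*m - 64) = m*(m - 5)*(m + 4)*(m^4 + m^3 - 12*m^2 - 28*m - 16) = m*(m - 5)*(m + 1)*(m + 4)*(m^3 - 12*m - 16) = m*(m - 5)*(m + 1)*(m + 2)*(m + 4)*(m^2 - 2*m - 8) = m*(m - 5)*(m + 1)*(m + 2)^2*(m + 4)*(m - 4)
(5) = (t + 3)*(t^2 - 9) = (t + 3)^2*(t - 3)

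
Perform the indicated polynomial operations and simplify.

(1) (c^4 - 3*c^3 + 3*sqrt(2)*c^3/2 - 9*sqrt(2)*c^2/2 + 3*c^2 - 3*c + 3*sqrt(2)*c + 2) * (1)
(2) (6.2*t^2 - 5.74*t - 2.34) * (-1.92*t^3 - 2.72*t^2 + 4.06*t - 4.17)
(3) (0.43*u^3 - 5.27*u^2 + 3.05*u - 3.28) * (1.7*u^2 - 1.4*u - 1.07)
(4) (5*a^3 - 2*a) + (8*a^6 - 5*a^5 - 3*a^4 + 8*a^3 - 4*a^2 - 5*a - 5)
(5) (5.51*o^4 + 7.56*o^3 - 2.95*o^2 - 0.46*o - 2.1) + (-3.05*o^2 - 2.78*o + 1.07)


(1) = c^4 - 3*c^3 + 3*sqrt(2)*c^3/2 - 9*sqrt(2)*c^2/2 + 3*c^2 - 3*c + 3*sqrt(2)*c + 2
(2) = -11.904*t^5 - 5.8432*t^4 + 45.2776*t^3 - 42.7936*t^2 + 14.4354*t + 9.7578
(3) = 0.731*u^5 - 9.561*u^4 + 12.1029*u^3 - 4.2071*u^2 + 1.3285*u + 3.5096
(4) = 8*a^6 - 5*a^5 - 3*a^4 + 13*a^3 - 4*a^2 - 7*a - 5
(5) = 5.51*o^4 + 7.56*o^3 - 6.0*o^2 - 3.24*o - 1.03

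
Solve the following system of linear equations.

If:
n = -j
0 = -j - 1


Then:
j = -1
n = 1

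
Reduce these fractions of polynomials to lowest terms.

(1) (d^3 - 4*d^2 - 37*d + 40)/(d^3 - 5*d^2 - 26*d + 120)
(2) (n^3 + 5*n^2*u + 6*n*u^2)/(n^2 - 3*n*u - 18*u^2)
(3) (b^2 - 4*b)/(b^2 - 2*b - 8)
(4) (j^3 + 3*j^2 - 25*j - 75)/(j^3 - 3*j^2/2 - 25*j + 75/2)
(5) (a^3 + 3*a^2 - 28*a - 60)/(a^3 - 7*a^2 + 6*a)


(1) = (d^2 - 9*d + 8)/(d^2 - 10*d + 24)
(2) = (-n^2 - 2*n*u)/(-n + 6*u)
(3) = b/(b + 2)
(4) = (2*j + 6)/(2*j - 3)
(5) = (a^3 + 3*a^2 - 28*a - 60)/(a^3 - 7*a^2 + 6*a)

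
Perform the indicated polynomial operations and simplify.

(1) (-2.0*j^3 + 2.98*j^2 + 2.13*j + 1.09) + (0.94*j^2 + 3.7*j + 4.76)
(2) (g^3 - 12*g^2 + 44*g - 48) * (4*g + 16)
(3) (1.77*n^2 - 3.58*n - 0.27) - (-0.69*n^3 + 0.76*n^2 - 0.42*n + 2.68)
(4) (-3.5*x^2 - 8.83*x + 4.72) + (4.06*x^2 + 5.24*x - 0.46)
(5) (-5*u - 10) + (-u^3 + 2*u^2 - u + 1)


(1) = -2.0*j^3 + 3.92*j^2 + 5.83*j + 5.85
(2) = 4*g^4 - 32*g^3 - 16*g^2 + 512*g - 768
(3) = 0.69*n^3 + 1.01*n^2 - 3.16*n - 2.95
(4) = 0.56*x^2 - 3.59*x + 4.26
(5) = -u^3 + 2*u^2 - 6*u - 9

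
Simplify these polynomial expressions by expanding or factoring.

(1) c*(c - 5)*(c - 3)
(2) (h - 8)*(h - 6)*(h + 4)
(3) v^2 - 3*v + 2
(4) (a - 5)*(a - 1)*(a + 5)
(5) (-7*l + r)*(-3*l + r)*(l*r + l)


(1) = c^3 - 8*c^2 + 15*c
(2) = h^3 - 10*h^2 - 8*h + 192
(3) = (v - 2)*(v - 1)
(4) = a^3 - a^2 - 25*a + 25
(5) = 21*l^3*r + 21*l^3 - 10*l^2*r^2 - 10*l^2*r + l*r^3 + l*r^2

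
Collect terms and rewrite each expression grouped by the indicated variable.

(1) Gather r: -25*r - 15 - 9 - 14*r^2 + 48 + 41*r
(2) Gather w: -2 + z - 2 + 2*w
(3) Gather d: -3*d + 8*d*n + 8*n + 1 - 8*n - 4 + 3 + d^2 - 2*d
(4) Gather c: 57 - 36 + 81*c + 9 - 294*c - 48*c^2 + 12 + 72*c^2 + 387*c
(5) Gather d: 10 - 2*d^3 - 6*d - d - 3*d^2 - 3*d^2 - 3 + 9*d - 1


(1) = -14*r^2 + 16*r + 24
(2) = 2*w + z - 4
(3) = d^2 + d*(8*n - 5)
(4) = 24*c^2 + 174*c + 42
(5) = -2*d^3 - 6*d^2 + 2*d + 6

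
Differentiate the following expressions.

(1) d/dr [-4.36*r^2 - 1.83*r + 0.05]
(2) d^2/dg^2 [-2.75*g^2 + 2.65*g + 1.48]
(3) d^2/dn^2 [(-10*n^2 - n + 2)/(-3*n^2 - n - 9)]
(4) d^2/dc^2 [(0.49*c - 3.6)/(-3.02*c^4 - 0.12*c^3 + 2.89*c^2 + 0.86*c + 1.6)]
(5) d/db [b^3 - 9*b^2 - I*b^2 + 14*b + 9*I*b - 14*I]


(1) = -8.72*r - 1.83
(2) = -5.50000000000000
(3) = 2*(-21*n^3 - 864*n^2 - 99*n + 853)/(27*n^6 + 27*n^5 + 252*n^4 + 163*n^3 + 756*n^2 + 243*n + 729)
(4) = (-53.627952*c^7 + 653.827584*c^6 + 64.756596*c^5 - 571.555536*c^4 - 113.015154*c^3 + 385.78968*c^2 + 71.4264*c - 26.6192)/(27.543608*c^12 + 3.283344*c^11 - 78.943404*c^10 - 29.81292*c^9 + 29.897274*c^8 + 44.526012*c^7 + 68.070455*c^6 + 6.980238*c^5 - 22.318092*c^4 - 23.574296*c^3 - 25.74528*c^2 - 6.6048*c - 4.096)
(5) = 3*b^2 - 18*b - 2*I*b + 14 + 9*I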